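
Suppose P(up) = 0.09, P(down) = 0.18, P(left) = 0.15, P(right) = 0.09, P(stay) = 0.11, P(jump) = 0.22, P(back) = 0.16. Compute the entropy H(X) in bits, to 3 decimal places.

H = −Σ pᵢ log₂ pᵢ.
−0.09·log₂(0.09) = 0.3127
−0.18·log₂(0.18) = 0.4453
−0.15·log₂(0.15) = 0.4105
−0.09·log₂(0.09) = 0.3127
−0.11·log₂(0.11) = 0.3503
−0.22·log₂(0.22) = 0.4806
−0.16·log₂(0.16) = 0.4230
Sum ≈ 2.7350 → 2.735 bits.

2.735 bits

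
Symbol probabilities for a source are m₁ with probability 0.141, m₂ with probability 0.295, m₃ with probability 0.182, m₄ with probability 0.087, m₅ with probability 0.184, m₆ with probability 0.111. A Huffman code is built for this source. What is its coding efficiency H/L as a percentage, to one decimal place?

98.1%

Entropy H = −Σ p log₂ p ≈ 2.4733 bits.
Huffman merges: 87/1000+111/1000→99/500; 141/1000+91/500→323/1000; 23/125+99/500→191/500; 59/200+323/1000→309/500; 191/500+309/500→1. L = 2521/1000 ≈ 2.5210.
Efficiency = H/L = 2.4733/2.5210 = 98.1%.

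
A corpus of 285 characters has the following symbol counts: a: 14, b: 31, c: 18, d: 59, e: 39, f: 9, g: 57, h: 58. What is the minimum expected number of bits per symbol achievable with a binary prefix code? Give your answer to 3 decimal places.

Probabilities are the counts divided by 285.
Repeatedly combine the two least-probable nodes; the expected code length is the sum of the merged weights.
merge 3/95 + 14/285 → 23/285
merge 6/95 + 23/285 → 41/285
merge 31/285 + 13/95 → 14/57
merge 41/285 + 1/5 → 98/285
merge 58/285 + 59/285 → 39/95
merge 14/57 + 98/285 → 56/95
merge 39/95 + 56/95 → 1
L = 23/285 + 41/285 + 14/57 + 98/285 + 39/95 + 56/95 + 1 = 802/285 ≈ 2.814 bits/symbol.

2.814 bits/symbol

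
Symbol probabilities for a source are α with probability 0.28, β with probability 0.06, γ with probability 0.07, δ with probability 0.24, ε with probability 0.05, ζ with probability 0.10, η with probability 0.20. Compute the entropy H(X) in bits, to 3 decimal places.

2.533 bits

H = −Σ pᵢ log₂ pᵢ.
−0.28·log₂(0.28) = 0.5142
−0.06·log₂(0.06) = 0.2435
−0.07·log₂(0.07) = 0.2686
−0.24·log₂(0.24) = 0.4941
−0.05·log₂(0.05) = 0.2161
−0.10·log₂(0.10) = 0.3322
−0.20·log₂(0.20) = 0.4644
Sum ≈ 2.5331 → 2.533 bits.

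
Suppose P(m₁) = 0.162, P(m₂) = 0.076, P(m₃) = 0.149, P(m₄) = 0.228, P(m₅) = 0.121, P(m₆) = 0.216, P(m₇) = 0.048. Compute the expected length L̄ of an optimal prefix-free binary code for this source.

2.68 bits/symbol

Repeatedly combine the two least-probable nodes; the expected code length is the sum of the merged weights.
merge 6/125 + 19/250 → 31/250
merge 121/1000 + 31/250 → 49/200
merge 149/1000 + 81/500 → 311/1000
merge 27/125 + 57/250 → 111/250
merge 49/200 + 311/1000 → 139/250
merge 111/250 + 139/250 → 1
L = 31/250 + 49/200 + 311/1000 + 111/250 + 139/250 + 1 = 67/25 = 2.68 bits/symbol.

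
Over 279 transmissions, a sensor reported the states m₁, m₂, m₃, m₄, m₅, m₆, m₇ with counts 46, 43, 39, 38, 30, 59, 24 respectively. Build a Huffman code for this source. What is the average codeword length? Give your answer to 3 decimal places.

Probabilities are the counts divided by 279.
Repeatedly combine the two least-probable nodes; the expected code length is the sum of the merged weights.
merge 8/93 + 10/93 → 6/31
merge 38/279 + 13/93 → 77/279
merge 43/279 + 46/279 → 89/279
merge 6/31 + 59/279 → 113/279
merge 77/279 + 89/279 → 166/279
merge 113/279 + 166/279 → 1
L = 6/31 + 77/279 + 89/279 + 113/279 + 166/279 + 1 = 778/279 ≈ 2.789 bits/symbol.

2.789 bits/symbol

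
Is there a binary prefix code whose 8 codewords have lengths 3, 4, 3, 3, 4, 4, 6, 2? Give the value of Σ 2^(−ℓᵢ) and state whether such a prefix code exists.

With common denominator 2^6 = 64: Σ 2^(−ℓᵢ) = 8/64 + 4/64 + 8/64 + 8/64 + 4/64 + 4/64 + 1/64 + 16/64 = 53/64 = 0.828125.
Kraft's inequality requires Σ ≤ 1; here Σ = 0.828125 ≤ 1, so such a prefix code exists.

0.828125; yes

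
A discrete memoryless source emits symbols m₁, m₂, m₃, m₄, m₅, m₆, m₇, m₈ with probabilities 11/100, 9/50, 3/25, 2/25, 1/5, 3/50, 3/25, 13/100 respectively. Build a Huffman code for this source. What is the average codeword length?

Repeatedly combine the two least-probable nodes; the expected code length is the sum of the merged weights.
merge 3/50 + 2/25 → 7/50
merge 11/100 + 3/25 → 23/100
merge 3/25 + 13/100 → 1/4
merge 7/50 + 9/50 → 8/25
merge 1/5 + 23/100 → 43/100
merge 1/4 + 8/25 → 57/100
merge 43/100 + 57/100 → 1
L = 7/50 + 23/100 + 1/4 + 8/25 + 43/100 + 57/100 + 1 = 147/50 = 2.94 bits/symbol.

2.94 bits/symbol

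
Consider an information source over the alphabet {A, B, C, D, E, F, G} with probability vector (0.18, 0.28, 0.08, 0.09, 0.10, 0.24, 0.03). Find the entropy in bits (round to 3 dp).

2.542 bits

H = −Σ pᵢ log₂ pᵢ.
−0.18·log₂(0.18) = 0.4453
−0.28·log₂(0.28) = 0.5142
−0.08·log₂(0.08) = 0.2915
−0.09·log₂(0.09) = 0.3127
−0.10·log₂(0.10) = 0.3322
−0.24·log₂(0.24) = 0.4941
−0.03·log₂(0.03) = 0.1518
Sum ≈ 2.5418 → 2.542 bits.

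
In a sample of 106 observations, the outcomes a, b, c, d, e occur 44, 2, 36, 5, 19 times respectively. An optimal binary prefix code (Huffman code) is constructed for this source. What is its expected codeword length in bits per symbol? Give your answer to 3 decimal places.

Probabilities are the counts divided by 106.
Repeatedly combine the two least-probable nodes; the expected code length is the sum of the merged weights.
merge 1/53 + 5/106 → 7/106
merge 7/106 + 19/106 → 13/53
merge 13/53 + 18/53 → 31/53
merge 22/53 + 31/53 → 1
L = 7/106 + 13/53 + 31/53 + 1 = 201/106 ≈ 1.896 bits/symbol.

1.896 bits/symbol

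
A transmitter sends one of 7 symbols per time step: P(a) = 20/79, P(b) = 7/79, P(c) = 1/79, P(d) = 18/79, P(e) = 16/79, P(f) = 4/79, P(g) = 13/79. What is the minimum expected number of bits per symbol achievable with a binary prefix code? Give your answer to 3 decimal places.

Repeatedly combine the two least-probable nodes; the expected code length is the sum of the merged weights.
merge 1/79 + 4/79 → 5/79
merge 5/79 + 7/79 → 12/79
merge 12/79 + 13/79 → 25/79
merge 16/79 + 18/79 → 34/79
merge 20/79 + 25/79 → 45/79
merge 34/79 + 45/79 → 1
L = 5/79 + 12/79 + 25/79 + 34/79 + 45/79 + 1 = 200/79 ≈ 2.532 bits/symbol.

2.532 bits/symbol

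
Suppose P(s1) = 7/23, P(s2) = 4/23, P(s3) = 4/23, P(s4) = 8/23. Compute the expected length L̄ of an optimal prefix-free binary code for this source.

2 bits/symbol

Repeatedly combine the two least-probable nodes; the expected code length is the sum of the merged weights.
merge 4/23 + 4/23 → 8/23
merge 7/23 + 8/23 → 15/23
merge 8/23 + 15/23 → 1
L = 8/23 + 15/23 + 1 = 2 bits/symbol.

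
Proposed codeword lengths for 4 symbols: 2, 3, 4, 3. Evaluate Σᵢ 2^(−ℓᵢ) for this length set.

With common denominator 2^4 = 16: Σ 2^(−ℓᵢ) = 4/16 + 2/16 + 1/16 + 2/16 = 9/16 = 0.5625.

0.5625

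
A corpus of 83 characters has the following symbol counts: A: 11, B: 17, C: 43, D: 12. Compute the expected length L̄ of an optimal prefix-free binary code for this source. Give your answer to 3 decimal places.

1.759 bits/symbol

Probabilities are the counts divided by 83.
Repeatedly combine the two least-probable nodes; the expected code length is the sum of the merged weights.
merge 11/83 + 12/83 → 23/83
merge 17/83 + 23/83 → 40/83
merge 40/83 + 43/83 → 1
L = 23/83 + 40/83 + 1 = 146/83 ≈ 1.759 bits/symbol.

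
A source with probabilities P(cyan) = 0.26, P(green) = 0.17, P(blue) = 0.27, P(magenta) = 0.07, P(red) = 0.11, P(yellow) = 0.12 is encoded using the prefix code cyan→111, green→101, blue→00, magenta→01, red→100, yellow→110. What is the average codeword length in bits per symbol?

2.66 bits/symbol

L̄ = Σ pᵢ·ℓᵢ = 0.26·3 + 0.17·3 + 0.27·2 + 0.07·2 + 0.11·3 + 0.12·3 = 2.66 bits/symbol.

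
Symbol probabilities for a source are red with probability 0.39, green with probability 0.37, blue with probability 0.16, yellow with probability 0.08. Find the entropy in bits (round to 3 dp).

1.775 bits

H = −Σ pᵢ log₂ pᵢ.
−0.39·log₂(0.39) = 0.5298
−0.37·log₂(0.37) = 0.5307
−0.16·log₂(0.16) = 0.4230
−0.08·log₂(0.08) = 0.2915
Sum ≈ 1.7751 → 1.775 bits.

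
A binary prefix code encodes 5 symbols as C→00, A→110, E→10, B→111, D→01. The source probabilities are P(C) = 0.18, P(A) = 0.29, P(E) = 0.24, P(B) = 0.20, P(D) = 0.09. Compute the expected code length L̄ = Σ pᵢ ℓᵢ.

L̄ = Σ pᵢ·ℓᵢ = 0.18·2 + 0.29·3 + 0.24·2 + 0.20·3 + 0.09·2 = 2.49 bits/symbol.

2.49 bits/symbol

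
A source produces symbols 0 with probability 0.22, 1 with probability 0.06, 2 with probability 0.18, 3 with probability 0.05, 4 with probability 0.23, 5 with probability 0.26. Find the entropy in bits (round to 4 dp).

2.3785 bits

H = −Σ pᵢ log₂ pᵢ.
−0.22·log₂(0.22) = 0.4806
−0.06·log₂(0.06) = 0.2435
−0.18·log₂(0.18) = 0.4453
−0.05·log₂(0.05) = 0.2161
−0.23·log₂(0.23) = 0.4877
−0.26·log₂(0.26) = 0.5053
Sum ≈ 2.3785 → 2.3785 bits.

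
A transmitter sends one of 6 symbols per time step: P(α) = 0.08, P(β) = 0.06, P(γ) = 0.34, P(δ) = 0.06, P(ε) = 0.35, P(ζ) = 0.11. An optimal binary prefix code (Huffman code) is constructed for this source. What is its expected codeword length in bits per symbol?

Repeatedly combine the two least-probable nodes; the expected code length is the sum of the merged weights.
merge 3/50 + 3/50 → 3/25
merge 2/25 + 11/100 → 19/100
merge 3/25 + 19/100 → 31/100
merge 31/100 + 17/50 → 13/20
merge 7/20 + 13/20 → 1
L = 3/25 + 19/100 + 31/100 + 13/20 + 1 = 227/100 = 2.27 bits/symbol.

2.27 bits/symbol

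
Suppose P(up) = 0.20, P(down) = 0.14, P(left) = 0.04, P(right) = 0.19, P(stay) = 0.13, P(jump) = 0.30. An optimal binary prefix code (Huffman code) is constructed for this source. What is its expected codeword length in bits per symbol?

2.48 bits/symbol

Repeatedly combine the two least-probable nodes; the expected code length is the sum of the merged weights.
merge 1/25 + 13/100 → 17/100
merge 7/50 + 17/100 → 31/100
merge 19/100 + 1/5 → 39/100
merge 3/10 + 31/100 → 61/100
merge 39/100 + 61/100 → 1
L = 17/100 + 31/100 + 39/100 + 61/100 + 1 = 62/25 = 2.48 bits/symbol.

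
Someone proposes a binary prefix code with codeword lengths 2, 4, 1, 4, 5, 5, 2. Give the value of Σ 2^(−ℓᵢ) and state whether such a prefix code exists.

With common denominator 2^5 = 32: Σ 2^(−ℓᵢ) = 8/32 + 2/32 + 16/32 + 2/32 + 1/32 + 1/32 + 8/32 = 38/32 = 1.1875.
Kraft's inequality requires Σ ≤ 1; here Σ = 1.1875 > 1, so no such prefix code exists.

1.1875; no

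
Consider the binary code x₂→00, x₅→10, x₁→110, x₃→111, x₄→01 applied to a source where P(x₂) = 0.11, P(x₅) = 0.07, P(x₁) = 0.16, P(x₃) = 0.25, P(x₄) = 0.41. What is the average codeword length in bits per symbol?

L̄ = Σ pᵢ·ℓᵢ = 0.11·2 + 0.07·2 + 0.16·3 + 0.25·3 + 0.41·2 = 2.41 bits/symbol.

2.41 bits/symbol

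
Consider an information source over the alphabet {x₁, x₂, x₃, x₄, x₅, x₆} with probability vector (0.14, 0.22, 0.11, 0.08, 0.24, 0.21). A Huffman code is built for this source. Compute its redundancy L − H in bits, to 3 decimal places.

Entropy H = −Σ p log₂ p ≈ 2.4864 bits.
Huffman merges: 2/25+11/100→19/100; 7/50+19/100→33/100; 21/100+11/50→43/100; 6/25+33/100→57/100; 43/100+57/100→1. L = 63/25 ≈ 2.5200.
L − H = 2.5200 − 2.4864 = 0.034 bits.

0.034 bits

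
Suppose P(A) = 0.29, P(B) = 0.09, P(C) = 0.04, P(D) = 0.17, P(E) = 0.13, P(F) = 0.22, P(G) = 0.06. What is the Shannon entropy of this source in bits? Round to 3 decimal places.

H = −Σ pᵢ log₂ pᵢ.
−0.29·log₂(0.29) = 0.5179
−0.09·log₂(0.09) = 0.3127
−0.04·log₂(0.04) = 0.1858
−0.17·log₂(0.17) = 0.4346
−0.13·log₂(0.13) = 0.3826
−0.22·log₂(0.22) = 0.4806
−0.06·log₂(0.06) = 0.2435
Sum ≈ 2.5576 → 2.558 bits.

2.558 bits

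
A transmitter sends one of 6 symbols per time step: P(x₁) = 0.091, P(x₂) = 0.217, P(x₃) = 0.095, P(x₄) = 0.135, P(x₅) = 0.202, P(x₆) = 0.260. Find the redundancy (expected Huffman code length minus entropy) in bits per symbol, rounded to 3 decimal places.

0.030 bits

Entropy H = −Σ p log₂ p ≈ 2.4770 bits.
Huffman merges: 91/1000+19/200→93/500; 27/200+93/500→321/1000; 101/500+217/1000→419/1000; 13/50+321/1000→581/1000; 419/1000+581/1000→1. L = 2507/1000 ≈ 2.5070.
L − H = 2.5070 − 2.4770 = 0.030 bits.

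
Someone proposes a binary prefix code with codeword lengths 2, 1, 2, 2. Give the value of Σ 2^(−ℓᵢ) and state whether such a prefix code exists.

With common denominator 2^2 = 4: Σ 2^(−ℓᵢ) = 1/4 + 2/4 + 1/4 + 1/4 = 5/4 = 1.25.
Kraft's inequality requires Σ ≤ 1; here Σ = 1.25 > 1, so no such prefix code exists.

1.25; no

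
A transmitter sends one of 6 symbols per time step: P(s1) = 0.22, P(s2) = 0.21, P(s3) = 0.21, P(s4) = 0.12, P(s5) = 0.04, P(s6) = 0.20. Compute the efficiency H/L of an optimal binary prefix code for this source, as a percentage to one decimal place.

Entropy H = −Σ p log₂ p ≈ 2.4434 bits.
Huffman merges: 1/25+3/25→4/25; 4/25+1/5→9/25; 21/100+21/100→21/50; 11/50+9/25→29/50; 21/50+29/50→1. L = 63/25 ≈ 2.5200.
Efficiency = H/L = 2.4434/2.5200 = 97.0%.

97.0%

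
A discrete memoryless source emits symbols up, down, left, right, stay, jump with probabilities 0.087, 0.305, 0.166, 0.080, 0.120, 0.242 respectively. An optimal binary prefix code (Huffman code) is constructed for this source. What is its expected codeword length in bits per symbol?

2.453 bits/symbol

Repeatedly combine the two least-probable nodes; the expected code length is the sum of the merged weights.
merge 2/25 + 87/1000 → 167/1000
merge 3/25 + 83/500 → 143/500
merge 167/1000 + 121/500 → 409/1000
merge 143/500 + 61/200 → 591/1000
merge 409/1000 + 591/1000 → 1
L = 167/1000 + 143/500 + 409/1000 + 591/1000 + 1 = 2453/1000 = 2.453 bits/symbol.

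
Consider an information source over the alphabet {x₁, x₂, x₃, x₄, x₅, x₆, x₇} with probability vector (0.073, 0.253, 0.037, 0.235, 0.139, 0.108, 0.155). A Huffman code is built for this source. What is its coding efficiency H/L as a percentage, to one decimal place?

99.3%

Entropy H = −Σ p log₂ p ≈ 2.6036 bits.
Huffman merges: 37/1000+73/1000→11/100; 27/250+11/100→109/500; 139/1000+31/200→147/500; 109/500+47/200→453/1000; 253/1000+147/500→547/1000; 453/1000+547/1000→1. L = 1311/500 ≈ 2.6220.
Efficiency = H/L = 2.6036/2.6220 = 99.3%.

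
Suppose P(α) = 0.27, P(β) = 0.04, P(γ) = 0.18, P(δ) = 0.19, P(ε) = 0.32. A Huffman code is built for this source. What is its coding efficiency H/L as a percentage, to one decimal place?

Entropy H = −Σ p log₂ p ≈ 2.1223 bits.
Huffman merges: 1/25+9/50→11/50; 19/100+11/50→41/100; 27/100+8/25→59/100; 41/100+59/100→1. L = 111/50 ≈ 2.2200.
Efficiency = H/L = 2.1223/2.2200 = 95.6%.

95.6%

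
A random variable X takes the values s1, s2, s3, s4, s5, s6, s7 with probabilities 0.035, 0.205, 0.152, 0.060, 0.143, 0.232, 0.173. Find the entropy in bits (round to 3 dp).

H = −Σ pᵢ log₂ pᵢ.
−0.035·log₂(0.035) = 0.1693
−0.205·log₂(0.205) = 0.4687
−0.152·log₂(0.152) = 0.4131
−0.060·log₂(0.060) = 0.2435
−0.143·log₂(0.143) = 0.4012
−0.232·log₂(0.232) = 0.4890
−0.173·log₂(0.173) = 0.4379
Sum ≈ 2.6228 → 2.623 bits.

2.623 bits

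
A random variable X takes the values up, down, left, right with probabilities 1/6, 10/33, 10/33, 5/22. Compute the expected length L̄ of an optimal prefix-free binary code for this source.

2 bits/symbol

Repeatedly combine the two least-probable nodes; the expected code length is the sum of the merged weights.
merge 1/6 + 5/22 → 13/33
merge 10/33 + 10/33 → 20/33
merge 13/33 + 20/33 → 1
L = 13/33 + 20/33 + 1 = 2 bits/symbol.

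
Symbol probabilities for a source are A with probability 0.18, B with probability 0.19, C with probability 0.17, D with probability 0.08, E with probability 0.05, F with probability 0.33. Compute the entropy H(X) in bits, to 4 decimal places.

2.3705 bits

H = −Σ pᵢ log₂ pᵢ.
−0.18·log₂(0.18) = 0.4453
−0.19·log₂(0.19) = 0.4552
−0.17·log₂(0.17) = 0.4346
−0.08·log₂(0.08) = 0.2915
−0.05·log₂(0.05) = 0.2161
−0.33·log₂(0.33) = 0.5278
Sum ≈ 2.3705 → 2.3705 bits.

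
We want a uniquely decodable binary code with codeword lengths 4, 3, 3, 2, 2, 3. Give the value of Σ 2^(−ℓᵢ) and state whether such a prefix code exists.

With common denominator 2^4 = 16: Σ 2^(−ℓᵢ) = 1/16 + 2/16 + 2/16 + 4/16 + 4/16 + 2/16 = 15/16 = 0.9375.
Kraft's inequality requires Σ ≤ 1; here Σ = 0.9375 ≤ 1, so such a prefix code exists.

0.9375; yes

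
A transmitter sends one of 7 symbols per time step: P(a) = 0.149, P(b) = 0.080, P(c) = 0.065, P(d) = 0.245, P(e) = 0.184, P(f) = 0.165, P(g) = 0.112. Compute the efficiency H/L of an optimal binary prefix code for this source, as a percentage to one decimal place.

98.9%

Entropy H = −Σ p log₂ p ≈ 2.6862 bits.
Huffman merges: 13/200+2/25→29/200; 14/125+29/200→257/1000; 149/1000+33/200→157/500; 23/125+49/200→429/1000; 257/1000+157/500→571/1000; 429/1000+571/1000→1. L = 679/250 ≈ 2.7160.
Efficiency = H/L = 2.6862/2.7160 = 98.9%.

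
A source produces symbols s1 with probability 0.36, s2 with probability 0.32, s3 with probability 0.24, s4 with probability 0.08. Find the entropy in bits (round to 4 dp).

H = −Σ pᵢ log₂ pᵢ.
−0.36·log₂(0.36) = 0.5306
−0.32·log₂(0.32) = 0.5260
−0.24·log₂(0.24) = 0.4941
−0.08·log₂(0.08) = 0.2915
Sum ≈ 1.8423 → 1.8423 bits.

1.8423 bits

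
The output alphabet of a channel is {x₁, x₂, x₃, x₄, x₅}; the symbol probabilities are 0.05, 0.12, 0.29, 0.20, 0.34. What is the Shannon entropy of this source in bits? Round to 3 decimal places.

2.095 bits

H = −Σ pᵢ log₂ pᵢ.
−0.05·log₂(0.05) = 0.2161
−0.12·log₂(0.12) = 0.3671
−0.29·log₂(0.29) = 0.5179
−0.20·log₂(0.20) = 0.4644
−0.34·log₂(0.34) = 0.5292
Sum ≈ 2.0946 → 2.095 bits.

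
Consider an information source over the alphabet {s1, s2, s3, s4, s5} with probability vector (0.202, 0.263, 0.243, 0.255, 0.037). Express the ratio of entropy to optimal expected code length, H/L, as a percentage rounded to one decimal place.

95.9%

Entropy H = −Σ p log₂ p ≈ 2.1476 bits.
Huffman merges: 37/1000+101/500→239/1000; 239/1000+243/1000→241/500; 51/200+263/1000→259/500; 241/500+259/500→1. L = 2239/1000 ≈ 2.2390.
Efficiency = H/L = 2.1476/2.2390 = 95.9%.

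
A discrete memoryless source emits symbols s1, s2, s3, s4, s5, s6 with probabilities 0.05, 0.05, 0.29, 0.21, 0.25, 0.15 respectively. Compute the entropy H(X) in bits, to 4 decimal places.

2.3335 bits

H = −Σ pᵢ log₂ pᵢ.
−0.05·log₂(0.05) = 0.2161
−0.05·log₂(0.05) = 0.2161
−0.29·log₂(0.29) = 0.5179
−0.21·log₂(0.21) = 0.4728
−0.25·log₂(0.25) = 0.5000
−0.15·log₂(0.15) = 0.4105
Sum ≈ 2.3335 → 2.3335 bits.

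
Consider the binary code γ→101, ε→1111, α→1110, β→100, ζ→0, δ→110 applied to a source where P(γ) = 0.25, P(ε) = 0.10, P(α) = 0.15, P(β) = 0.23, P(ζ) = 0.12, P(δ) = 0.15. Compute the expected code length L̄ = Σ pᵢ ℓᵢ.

3.01 bits/symbol

L̄ = Σ pᵢ·ℓᵢ = 0.25·3 + 0.10·4 + 0.15·4 + 0.23·3 + 0.12·1 + 0.15·3 = 3.01 bits/symbol.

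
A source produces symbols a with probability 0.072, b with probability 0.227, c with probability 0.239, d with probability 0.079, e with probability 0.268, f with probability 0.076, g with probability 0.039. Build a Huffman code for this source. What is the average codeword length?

2.532 bits/symbol

Repeatedly combine the two least-probable nodes; the expected code length is the sum of the merged weights.
merge 39/1000 + 9/125 → 111/1000
merge 19/250 + 79/1000 → 31/200
merge 111/1000 + 31/200 → 133/500
merge 227/1000 + 239/1000 → 233/500
merge 133/500 + 67/250 → 267/500
merge 233/500 + 267/500 → 1
L = 111/1000 + 31/200 + 133/500 + 233/500 + 267/500 + 1 = 633/250 = 2.532 bits/symbol.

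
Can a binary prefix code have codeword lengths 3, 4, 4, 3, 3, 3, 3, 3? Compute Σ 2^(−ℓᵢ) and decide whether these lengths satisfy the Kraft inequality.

With common denominator 2^4 = 16: Σ 2^(−ℓᵢ) = 2/16 + 1/16 + 1/16 + 2/16 + 2/16 + 2/16 + 2/16 + 2/16 = 14/16 = 0.875.
Kraft's inequality requires Σ ≤ 1; here Σ = 0.875 ≤ 1, so such a prefix code exists.

0.875; yes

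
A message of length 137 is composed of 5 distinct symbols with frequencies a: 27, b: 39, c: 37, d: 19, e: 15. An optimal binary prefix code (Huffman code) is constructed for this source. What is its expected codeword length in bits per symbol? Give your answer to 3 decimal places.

Probabilities are the counts divided by 137.
Repeatedly combine the two least-probable nodes; the expected code length is the sum of the merged weights.
merge 15/137 + 19/137 → 34/137
merge 27/137 + 34/137 → 61/137
merge 37/137 + 39/137 → 76/137
merge 61/137 + 76/137 → 1
L = 34/137 + 61/137 + 76/137 + 1 = 308/137 ≈ 2.248 bits/symbol.

2.248 bits/symbol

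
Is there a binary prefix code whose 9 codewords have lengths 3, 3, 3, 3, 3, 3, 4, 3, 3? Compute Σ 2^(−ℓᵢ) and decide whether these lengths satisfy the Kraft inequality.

With common denominator 2^4 = 16: Σ 2^(−ℓᵢ) = 2/16 + 2/16 + 2/16 + 2/16 + 2/16 + 2/16 + 1/16 + 2/16 + 2/16 = 17/16 = 1.0625.
Kraft's inequality requires Σ ≤ 1; here Σ = 1.0625 > 1, so no such prefix code exists.

1.0625; no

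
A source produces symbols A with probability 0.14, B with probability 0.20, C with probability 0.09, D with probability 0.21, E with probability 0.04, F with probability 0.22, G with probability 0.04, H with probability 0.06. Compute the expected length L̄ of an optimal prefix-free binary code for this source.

2.79 bits/symbol

Repeatedly combine the two least-probable nodes; the expected code length is the sum of the merged weights.
merge 1/25 + 1/25 → 2/25
merge 3/50 + 2/25 → 7/50
merge 9/100 + 7/50 → 23/100
merge 7/50 + 1/5 → 17/50
merge 21/100 + 11/50 → 43/100
merge 23/100 + 17/50 → 57/100
merge 43/100 + 57/100 → 1
L = 2/25 + 7/50 + 23/100 + 17/50 + 43/100 + 57/100 + 1 = 279/100 = 2.79 bits/symbol.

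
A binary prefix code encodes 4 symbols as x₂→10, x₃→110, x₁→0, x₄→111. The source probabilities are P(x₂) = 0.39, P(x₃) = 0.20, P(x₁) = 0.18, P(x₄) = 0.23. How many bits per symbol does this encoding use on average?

2.25 bits/symbol

L̄ = Σ pᵢ·ℓᵢ = 0.39·2 + 0.20·3 + 0.18·1 + 0.23·3 = 2.25 bits/symbol.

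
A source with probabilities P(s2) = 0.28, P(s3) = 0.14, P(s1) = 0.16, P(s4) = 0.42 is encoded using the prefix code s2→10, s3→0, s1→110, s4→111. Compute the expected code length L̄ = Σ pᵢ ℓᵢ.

L̄ = Σ pᵢ·ℓᵢ = 0.28·2 + 0.14·1 + 0.16·3 + 0.42·3 = 2.44 bits/symbol.

2.44 bits/symbol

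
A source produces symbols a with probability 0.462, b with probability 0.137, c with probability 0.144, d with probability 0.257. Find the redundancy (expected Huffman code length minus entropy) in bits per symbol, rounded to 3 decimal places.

Entropy H = −Σ p log₂ p ≈ 1.8139 bits.
Huffman merges: 137/1000+18/125→281/1000; 257/1000+281/1000→269/500; 231/500+269/500→1. L = 1819/1000 ≈ 1.8190.
L − H = 1.8190 − 1.8139 = 0.005 bits.

0.005 bits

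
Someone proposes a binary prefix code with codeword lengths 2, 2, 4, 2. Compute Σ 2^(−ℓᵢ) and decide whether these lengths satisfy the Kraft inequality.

With common denominator 2^4 = 16: Σ 2^(−ℓᵢ) = 4/16 + 4/16 + 1/16 + 4/16 = 13/16 = 0.8125.
Kraft's inequality requires Σ ≤ 1; here Σ = 0.8125 ≤ 1, so such a prefix code exists.

0.8125; yes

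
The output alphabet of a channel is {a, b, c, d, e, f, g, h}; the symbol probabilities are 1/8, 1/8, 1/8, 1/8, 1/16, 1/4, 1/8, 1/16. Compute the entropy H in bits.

Each probability is a power of 1/2, so log₂(1/p) is an integer.
H = Σ p·log₂(1/p) = 1/8·3 + 1/8·3 + 1/8·3 + 1/8·3 + 1/16·4 + 1/4·2 + 1/8·3 + 1/16·4 = 2.875 bits.

2.875 bits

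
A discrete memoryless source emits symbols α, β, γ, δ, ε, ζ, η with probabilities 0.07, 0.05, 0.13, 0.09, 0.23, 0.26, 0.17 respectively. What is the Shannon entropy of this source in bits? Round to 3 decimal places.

H = −Σ pᵢ log₂ pᵢ.
−0.07·log₂(0.07) = 0.2686
−0.05·log₂(0.05) = 0.2161
−0.13·log₂(0.13) = 0.3826
−0.09·log₂(0.09) = 0.3127
−0.23·log₂(0.23) = 0.4877
−0.26·log₂(0.26) = 0.5053
−0.17·log₂(0.17) = 0.4346
Sum ≈ 2.6075 → 2.607 bits.

2.607 bits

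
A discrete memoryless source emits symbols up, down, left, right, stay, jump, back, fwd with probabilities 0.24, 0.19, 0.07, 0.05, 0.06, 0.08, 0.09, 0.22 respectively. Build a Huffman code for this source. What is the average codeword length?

2.8 bits/symbol

Repeatedly combine the two least-probable nodes; the expected code length is the sum of the merged weights.
merge 1/20 + 3/50 → 11/100
merge 7/100 + 2/25 → 3/20
merge 9/100 + 11/100 → 1/5
merge 3/20 + 19/100 → 17/50
merge 1/5 + 11/50 → 21/50
merge 6/25 + 17/50 → 29/50
merge 21/50 + 29/50 → 1
L = 11/100 + 3/20 + 1/5 + 17/50 + 21/50 + 29/50 + 1 = 14/5 = 2.8 bits/symbol.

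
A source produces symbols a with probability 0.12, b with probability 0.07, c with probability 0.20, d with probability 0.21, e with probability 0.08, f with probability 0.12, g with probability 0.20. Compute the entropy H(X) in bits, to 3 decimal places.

2.696 bits

H = −Σ pᵢ log₂ pᵢ.
−0.12·log₂(0.12) = 0.3671
−0.07·log₂(0.07) = 0.2686
−0.20·log₂(0.20) = 0.4644
−0.21·log₂(0.21) = 0.4728
−0.08·log₂(0.08) = 0.2915
−0.12·log₂(0.12) = 0.3671
−0.20·log₂(0.20) = 0.4644
Sum ≈ 2.6958 → 2.696 bits.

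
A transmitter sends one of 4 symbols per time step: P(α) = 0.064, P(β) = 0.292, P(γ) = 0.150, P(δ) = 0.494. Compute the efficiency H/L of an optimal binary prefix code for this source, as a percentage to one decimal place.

98.0%

Entropy H = −Σ p log₂ p ≈ 1.6855 bits.
Huffman merges: 8/125+3/20→107/500; 107/500+73/250→253/500; 247/500+253/500→1. L = 43/25 ≈ 1.7200.
Efficiency = H/L = 1.6855/1.7200 = 98.0%.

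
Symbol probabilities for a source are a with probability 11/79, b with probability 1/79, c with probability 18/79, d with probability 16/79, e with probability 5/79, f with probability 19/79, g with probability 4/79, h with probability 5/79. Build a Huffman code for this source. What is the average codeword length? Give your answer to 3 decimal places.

Repeatedly combine the two least-probable nodes; the expected code length is the sum of the merged weights.
merge 1/79 + 4/79 → 5/79
merge 5/79 + 5/79 → 10/79
merge 5/79 + 10/79 → 15/79
merge 11/79 + 15/79 → 26/79
merge 16/79 + 18/79 → 34/79
merge 19/79 + 26/79 → 45/79
merge 34/79 + 45/79 → 1
L = 5/79 + 10/79 + 15/79 + 26/79 + 34/79 + 45/79 + 1 = 214/79 ≈ 2.709 bits/symbol.

2.709 bits/symbol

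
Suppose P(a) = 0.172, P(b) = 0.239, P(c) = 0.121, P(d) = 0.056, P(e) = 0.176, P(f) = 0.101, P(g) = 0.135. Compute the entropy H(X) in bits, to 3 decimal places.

H = −Σ pᵢ log₂ pᵢ.
−0.172·log₂(0.172) = 0.4368
−0.239·log₂(0.239) = 0.4935
−0.121·log₂(0.121) = 0.3687
−0.056·log₂(0.056) = 0.2329
−0.176·log₂(0.176) = 0.4411
−0.101·log₂(0.101) = 0.3341
−0.135·log₂(0.135) = 0.3900
Sum ≈ 2.6971 → 2.697 bits.

2.697 bits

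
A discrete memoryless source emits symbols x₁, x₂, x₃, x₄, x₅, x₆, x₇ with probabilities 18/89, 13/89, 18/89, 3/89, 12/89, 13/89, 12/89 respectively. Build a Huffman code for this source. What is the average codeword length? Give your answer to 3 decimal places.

2.764 bits/symbol

Repeatedly combine the two least-probable nodes; the expected code length is the sum of the merged weights.
merge 3/89 + 12/89 → 15/89
merge 12/89 + 13/89 → 25/89
merge 13/89 + 15/89 → 28/89
merge 18/89 + 18/89 → 36/89
merge 25/89 + 28/89 → 53/89
merge 36/89 + 53/89 → 1
L = 15/89 + 25/89 + 28/89 + 36/89 + 53/89 + 1 = 246/89 ≈ 2.764 bits/symbol.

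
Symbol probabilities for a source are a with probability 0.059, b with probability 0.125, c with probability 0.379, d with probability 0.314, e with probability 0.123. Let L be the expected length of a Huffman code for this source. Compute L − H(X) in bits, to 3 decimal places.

Entropy H = −Σ p log₂ p ≈ 2.0430 bits.
Huffman merges: 59/1000+123/1000→91/500; 1/8+91/500→307/1000; 307/1000+157/500→621/1000; 379/1000+621/1000→1. L = 211/100 ≈ 2.1100.
L − H = 2.1100 − 2.0430 = 0.067 bits.

0.067 bits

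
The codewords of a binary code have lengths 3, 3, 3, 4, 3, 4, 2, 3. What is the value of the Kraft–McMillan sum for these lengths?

With common denominator 2^4 = 16: Σ 2^(−ℓᵢ) = 2/16 + 2/16 + 2/16 + 1/16 + 2/16 + 1/16 + 4/16 + 2/16 = 16/16 = 1.

1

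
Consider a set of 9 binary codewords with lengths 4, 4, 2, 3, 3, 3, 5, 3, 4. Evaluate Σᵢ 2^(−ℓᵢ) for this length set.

0.96875

With common denominator 2^5 = 32: Σ 2^(−ℓᵢ) = 2/32 + 2/32 + 8/32 + 4/32 + 4/32 + 4/32 + 1/32 + 4/32 + 2/32 = 31/32 = 0.96875.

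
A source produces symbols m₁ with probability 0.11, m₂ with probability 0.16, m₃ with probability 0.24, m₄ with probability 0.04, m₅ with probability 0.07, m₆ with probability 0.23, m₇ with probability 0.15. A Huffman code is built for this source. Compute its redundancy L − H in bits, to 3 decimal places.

0.020 bits

Entropy H = −Σ p log₂ p ≈ 2.6200 bits.
Huffman merges: 1/25+7/100→11/100; 11/100+11/100→11/50; 3/20+4/25→31/100; 11/50+23/100→9/20; 6/25+31/100→11/20; 9/20+11/20→1. L = 66/25 ≈ 2.6400.
L − H = 2.6400 − 2.6200 = 0.020 bits.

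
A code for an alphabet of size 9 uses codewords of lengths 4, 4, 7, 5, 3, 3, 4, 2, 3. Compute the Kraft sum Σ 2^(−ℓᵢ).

0.8515625

With common denominator 2^7 = 128: Σ 2^(−ℓᵢ) = 8/128 + 8/128 + 1/128 + 4/128 + 16/128 + 16/128 + 8/128 + 32/128 + 16/128 = 109/128 = 0.8515625.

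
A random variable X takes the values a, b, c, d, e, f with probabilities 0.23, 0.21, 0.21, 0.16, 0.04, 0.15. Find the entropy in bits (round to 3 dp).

2.453 bits

H = −Σ pᵢ log₂ pᵢ.
−0.23·log₂(0.23) = 0.4877
−0.21·log₂(0.21) = 0.4728
−0.21·log₂(0.21) = 0.4728
−0.16·log₂(0.16) = 0.4230
−0.04·log₂(0.04) = 0.1858
−0.15·log₂(0.15) = 0.4105
Sum ≈ 2.4526 → 2.453 bits.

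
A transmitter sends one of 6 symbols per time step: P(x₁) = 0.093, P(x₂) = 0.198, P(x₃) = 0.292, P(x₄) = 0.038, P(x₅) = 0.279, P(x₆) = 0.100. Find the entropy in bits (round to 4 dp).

2.3252 bits

H = −Σ pᵢ log₂ pᵢ.
−0.093·log₂(0.093) = 0.3187
−0.198·log₂(0.198) = 0.4626
−0.292·log₂(0.292) = 0.5186
−0.038·log₂(0.038) = 0.1793
−0.279·log₂(0.279) = 0.5138
−0.100·log₂(0.100) = 0.3322
Sum ≈ 2.3252 → 2.3252 bits.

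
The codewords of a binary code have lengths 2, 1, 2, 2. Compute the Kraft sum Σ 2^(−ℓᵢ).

1.25

With common denominator 2^2 = 4: Σ 2^(−ℓᵢ) = 1/4 + 2/4 + 1/4 + 1/4 = 5/4 = 1.25.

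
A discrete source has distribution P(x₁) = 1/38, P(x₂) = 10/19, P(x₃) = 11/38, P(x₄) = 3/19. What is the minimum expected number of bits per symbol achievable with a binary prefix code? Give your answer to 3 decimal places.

1.658 bits/symbol

Repeatedly combine the two least-probable nodes; the expected code length is the sum of the merged weights.
merge 1/38 + 3/19 → 7/38
merge 7/38 + 11/38 → 9/19
merge 9/19 + 10/19 → 1
L = 7/38 + 9/19 + 1 = 63/38 ≈ 1.658 bits/symbol.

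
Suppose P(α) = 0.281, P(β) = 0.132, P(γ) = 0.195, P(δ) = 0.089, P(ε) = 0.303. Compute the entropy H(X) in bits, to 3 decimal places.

2.193 bits

H = −Σ pᵢ log₂ pᵢ.
−0.281·log₂(0.281) = 0.5146
−0.132·log₂(0.132) = 0.3856
−0.195·log₂(0.195) = 0.4599
−0.089·log₂(0.089) = 0.3106
−0.303·log₂(0.303) = 0.5220
Sum ≈ 2.1927 → 2.193 bits.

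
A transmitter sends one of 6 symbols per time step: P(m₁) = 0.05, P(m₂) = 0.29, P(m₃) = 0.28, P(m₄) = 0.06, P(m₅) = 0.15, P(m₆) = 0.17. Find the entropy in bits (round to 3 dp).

H = −Σ pᵢ log₂ pᵢ.
−0.05·log₂(0.05) = 0.2161
−0.29·log₂(0.29) = 0.5179
−0.28·log₂(0.28) = 0.5142
−0.06·log₂(0.06) = 0.2435
−0.15·log₂(0.15) = 0.4105
−0.17·log₂(0.17) = 0.4346
Sum ≈ 2.3369 → 2.337 bits.

2.337 bits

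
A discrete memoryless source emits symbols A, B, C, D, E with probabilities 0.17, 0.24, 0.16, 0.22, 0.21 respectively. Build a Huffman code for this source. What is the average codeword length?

Repeatedly combine the two least-probable nodes; the expected code length is the sum of the merged weights.
merge 4/25 + 17/100 → 33/100
merge 21/100 + 11/50 → 43/100
merge 6/25 + 33/100 → 57/100
merge 43/100 + 57/100 → 1
L = 33/100 + 43/100 + 57/100 + 1 = 233/100 = 2.33 bits/symbol.

2.33 bits/symbol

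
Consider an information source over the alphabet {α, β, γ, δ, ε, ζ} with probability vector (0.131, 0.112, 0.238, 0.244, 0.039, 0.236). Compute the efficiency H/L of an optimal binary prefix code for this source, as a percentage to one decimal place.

Entropy H = −Σ p log₂ p ≈ 2.4015 bits.
Huffman merges: 39/1000+14/125→151/1000; 131/1000+151/1000→141/500; 59/250+119/500→237/500; 61/250+141/500→263/500; 237/500+263/500→1. L = 2433/1000 ≈ 2.4330.
Efficiency = H/L = 2.4015/2.4330 = 98.7%.

98.7%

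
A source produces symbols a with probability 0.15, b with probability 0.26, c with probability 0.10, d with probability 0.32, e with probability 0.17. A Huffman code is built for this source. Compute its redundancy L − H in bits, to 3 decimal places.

0.041 bits

Entropy H = −Σ p log₂ p ≈ 2.2086 bits.
Huffman merges: 1/10+3/20→1/4; 17/100+1/4→21/50; 13/50+8/25→29/50; 21/50+29/50→1. L = 9/4 ≈ 2.2500.
L − H = 2.2500 − 2.2086 = 0.041 bits.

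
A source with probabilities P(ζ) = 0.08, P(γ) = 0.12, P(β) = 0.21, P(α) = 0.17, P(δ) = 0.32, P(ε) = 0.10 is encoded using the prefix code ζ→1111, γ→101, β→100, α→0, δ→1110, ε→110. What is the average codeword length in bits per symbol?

L̄ = Σ pᵢ·ℓᵢ = 0.08·4 + 0.12·3 + 0.21·3 + 0.17·1 + 0.32·4 + 0.10·3 = 3.06 bits/symbol.

3.06 bits/symbol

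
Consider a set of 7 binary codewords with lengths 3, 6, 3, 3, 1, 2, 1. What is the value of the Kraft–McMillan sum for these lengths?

With common denominator 2^6 = 64: Σ 2^(−ℓᵢ) = 8/64 + 1/64 + 8/64 + 8/64 + 32/64 + 16/64 + 32/64 = 105/64 = 1.640625.

1.640625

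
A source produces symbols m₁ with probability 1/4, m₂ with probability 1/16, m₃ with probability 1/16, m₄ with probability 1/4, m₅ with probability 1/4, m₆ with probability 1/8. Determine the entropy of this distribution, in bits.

2.375 bits

Each probability is a power of 1/2, so log₂(1/p) is an integer.
H = Σ p·log₂(1/p) = 1/4·2 + 1/16·4 + 1/16·4 + 1/4·2 + 1/4·2 + 1/8·3 = 2.375 bits.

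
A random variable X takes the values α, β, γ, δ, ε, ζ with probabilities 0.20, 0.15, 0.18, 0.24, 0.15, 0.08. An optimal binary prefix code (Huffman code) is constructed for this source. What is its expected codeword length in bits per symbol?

2.56 bits/symbol

Repeatedly combine the two least-probable nodes; the expected code length is the sum of the merged weights.
merge 2/25 + 3/20 → 23/100
merge 3/20 + 9/50 → 33/100
merge 1/5 + 23/100 → 43/100
merge 6/25 + 33/100 → 57/100
merge 43/100 + 57/100 → 1
L = 23/100 + 33/100 + 43/100 + 57/100 + 1 = 64/25 = 2.56 bits/symbol.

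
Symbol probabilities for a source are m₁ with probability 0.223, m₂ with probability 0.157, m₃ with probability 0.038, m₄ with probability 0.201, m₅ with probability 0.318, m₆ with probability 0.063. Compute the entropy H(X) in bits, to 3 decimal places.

2.324 bits

H = −Σ pᵢ log₂ pᵢ.
−0.223·log₂(0.223) = 0.4828
−0.157·log₂(0.157) = 0.4194
−0.038·log₂(0.038) = 0.1793
−0.201·log₂(0.201) = 0.4653
−0.318·log₂(0.318) = 0.5256
−0.063·log₂(0.063) = 0.2513
Sum ≈ 2.3236 → 2.324 bits.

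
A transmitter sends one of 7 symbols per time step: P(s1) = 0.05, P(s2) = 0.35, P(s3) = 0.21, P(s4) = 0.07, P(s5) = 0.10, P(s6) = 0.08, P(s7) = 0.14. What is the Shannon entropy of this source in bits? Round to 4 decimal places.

H = −Σ pᵢ log₂ pᵢ.
−0.05·log₂(0.05) = 0.2161
−0.35·log₂(0.35) = 0.5301
−0.21·log₂(0.21) = 0.4728
−0.07·log₂(0.07) = 0.2686
−0.10·log₂(0.10) = 0.3322
−0.08·log₂(0.08) = 0.2915
−0.14·log₂(0.14) = 0.3971
Sum ≈ 2.5084 → 2.5084 bits.

2.5084 bits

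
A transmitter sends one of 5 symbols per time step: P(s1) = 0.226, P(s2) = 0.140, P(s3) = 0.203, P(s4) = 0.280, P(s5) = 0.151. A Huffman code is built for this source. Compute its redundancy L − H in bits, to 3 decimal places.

0.016 bits

Entropy H = −Σ p log₂ p ≈ 2.2751 bits.
Huffman merges: 7/50+151/1000→291/1000; 203/1000+113/500→429/1000; 7/25+291/1000→571/1000; 429/1000+571/1000→1. L = 2291/1000 ≈ 2.2910.
L − H = 2.2910 − 2.2751 = 0.016 bits.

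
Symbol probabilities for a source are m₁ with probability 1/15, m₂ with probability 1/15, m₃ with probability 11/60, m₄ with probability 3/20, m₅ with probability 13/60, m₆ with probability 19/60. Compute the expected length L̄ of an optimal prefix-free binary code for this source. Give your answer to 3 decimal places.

Repeatedly combine the two least-probable nodes; the expected code length is the sum of the merged weights.
merge 1/15 + 1/15 → 2/15
merge 2/15 + 3/20 → 17/60
merge 11/60 + 13/60 → 2/5
merge 17/60 + 19/60 → 3/5
merge 2/5 + 3/5 → 1
L = 2/15 + 17/60 + 2/5 + 3/5 + 1 = 29/12 ≈ 2.417 bits/symbol.

2.417 bits/symbol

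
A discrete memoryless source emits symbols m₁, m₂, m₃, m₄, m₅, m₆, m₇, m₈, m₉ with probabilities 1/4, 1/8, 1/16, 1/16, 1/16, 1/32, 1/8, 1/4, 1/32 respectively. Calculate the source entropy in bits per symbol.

2.8125 bits

Each probability is a power of 1/2, so log₂(1/p) is an integer.
H = Σ p·log₂(1/p) = 1/4·2 + 1/8·3 + 1/16·4 + 1/16·4 + 1/16·4 + 1/32·5 + 1/8·3 + 1/4·2 + 1/32·5 = 2.8125 bits.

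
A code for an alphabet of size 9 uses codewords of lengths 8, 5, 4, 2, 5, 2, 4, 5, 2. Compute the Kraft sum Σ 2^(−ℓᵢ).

With common denominator 2^8 = 256: Σ 2^(−ℓᵢ) = 1/256 + 8/256 + 16/256 + 64/256 + 8/256 + 64/256 + 16/256 + 8/256 + 64/256 = 249/256 = 0.97265625.

0.97265625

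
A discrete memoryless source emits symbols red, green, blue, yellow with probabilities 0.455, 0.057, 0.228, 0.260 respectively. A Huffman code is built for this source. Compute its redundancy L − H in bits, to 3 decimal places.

0.086 bits

Entropy H = −Σ p log₂ p ≈ 1.7441 bits.
Huffman merges: 57/1000+57/250→57/200; 13/50+57/200→109/200; 91/200+109/200→1. L = 183/100 ≈ 1.8300.
L − H = 1.8300 − 1.7441 = 0.086 bits.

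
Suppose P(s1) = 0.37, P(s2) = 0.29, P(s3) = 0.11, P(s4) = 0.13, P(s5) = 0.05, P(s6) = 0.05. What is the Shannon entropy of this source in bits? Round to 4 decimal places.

2.2138 bits

H = −Σ pᵢ log₂ pᵢ.
−0.37·log₂(0.37) = 0.5307
−0.29·log₂(0.29) = 0.5179
−0.11·log₂(0.11) = 0.3503
−0.13·log₂(0.13) = 0.3826
−0.05·log₂(0.05) = 0.2161
−0.05·log₂(0.05) = 0.2161
Sum ≈ 2.2138 → 2.2138 bits.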